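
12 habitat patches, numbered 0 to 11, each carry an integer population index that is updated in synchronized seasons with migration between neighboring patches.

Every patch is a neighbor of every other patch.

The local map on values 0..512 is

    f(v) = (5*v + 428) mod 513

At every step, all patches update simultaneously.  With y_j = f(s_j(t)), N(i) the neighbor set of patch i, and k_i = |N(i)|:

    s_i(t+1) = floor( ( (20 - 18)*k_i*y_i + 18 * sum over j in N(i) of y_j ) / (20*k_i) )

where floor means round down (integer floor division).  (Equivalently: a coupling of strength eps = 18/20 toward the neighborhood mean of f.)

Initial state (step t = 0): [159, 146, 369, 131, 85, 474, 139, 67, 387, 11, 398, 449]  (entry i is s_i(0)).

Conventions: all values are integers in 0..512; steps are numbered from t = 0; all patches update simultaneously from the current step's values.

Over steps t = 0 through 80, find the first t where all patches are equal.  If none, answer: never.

Simulating step by step:
t=0: [159, 146, 369, 131, 85, 474, 139, 67, 387, 11, 398, 449]  (not all equal)
t=1: [232, 231, 232, 229, 234, 232, 230, 233, 234, 237, 235, 230]  (not all equal)
t=2: [51, 50, 51, 50, 51, 51, 50, 51, 51, 51, 51, 50]  (not all equal)
t=3: [168, 168, 168, 168, 168, 168, 168, 168, 168, 168, 168, 168]  (all equal)

Answer: 3
Key observation: Synchronization is absorbing here: once all patches are equal they stay equal, and step 3 is the first all-equal step.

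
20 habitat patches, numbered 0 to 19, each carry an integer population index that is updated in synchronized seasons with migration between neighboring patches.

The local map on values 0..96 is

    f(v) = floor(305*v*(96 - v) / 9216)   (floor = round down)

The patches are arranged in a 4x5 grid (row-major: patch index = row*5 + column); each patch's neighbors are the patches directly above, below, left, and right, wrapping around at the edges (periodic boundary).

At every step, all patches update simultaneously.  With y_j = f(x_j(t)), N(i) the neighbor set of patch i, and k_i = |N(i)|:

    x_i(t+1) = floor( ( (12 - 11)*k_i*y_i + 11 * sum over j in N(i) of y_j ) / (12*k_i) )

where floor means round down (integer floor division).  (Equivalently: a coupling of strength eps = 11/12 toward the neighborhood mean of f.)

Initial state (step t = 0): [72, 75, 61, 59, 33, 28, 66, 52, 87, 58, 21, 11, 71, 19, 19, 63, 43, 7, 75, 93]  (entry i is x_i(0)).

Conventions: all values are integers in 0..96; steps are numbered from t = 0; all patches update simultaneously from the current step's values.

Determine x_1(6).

Simulating step by step:
t=0: [72, 75, 61, 59, 33, 28, 66, 52, 87, 58, 21, 11, 71, 19, 19, 63, 43, 7, 75, 93]
t=1: [62, 65, 56, 55, 53, 61, 55, 56, 63, 52, 52, 59, 44, 45, 45, 49, 45, 60, 38, 54]
t=2: [71, 72, 71, 72, 73, 72, 70, 72, 73, 72, 73, 74, 73, 72, 75, 73, 71, 73, 73, 74]
t=3: [56, 58, 56, 55, 56, 57, 56, 57, 56, 54, 54, 56, 55, 54, 55, 55, 55, 56, 55, 54]
t=4: [73, 73, 73, 74, 74, 74, 73, 73, 74, 73, 73, 74, 74, 74, 74, 74, 73, 74, 74, 74]
t=5: [53, 55, 54, 53, 53, 54, 54, 54, 53, 53, 53, 54, 53, 53, 53, 54, 53, 53, 53, 53]
t=6: [74, 74, 74, 75, 75, 75, 74, 75, 75, 75, 75, 75, 75, 75, 75, 75, 74, 75, 75, 75]

Answer: x_1(6) = 74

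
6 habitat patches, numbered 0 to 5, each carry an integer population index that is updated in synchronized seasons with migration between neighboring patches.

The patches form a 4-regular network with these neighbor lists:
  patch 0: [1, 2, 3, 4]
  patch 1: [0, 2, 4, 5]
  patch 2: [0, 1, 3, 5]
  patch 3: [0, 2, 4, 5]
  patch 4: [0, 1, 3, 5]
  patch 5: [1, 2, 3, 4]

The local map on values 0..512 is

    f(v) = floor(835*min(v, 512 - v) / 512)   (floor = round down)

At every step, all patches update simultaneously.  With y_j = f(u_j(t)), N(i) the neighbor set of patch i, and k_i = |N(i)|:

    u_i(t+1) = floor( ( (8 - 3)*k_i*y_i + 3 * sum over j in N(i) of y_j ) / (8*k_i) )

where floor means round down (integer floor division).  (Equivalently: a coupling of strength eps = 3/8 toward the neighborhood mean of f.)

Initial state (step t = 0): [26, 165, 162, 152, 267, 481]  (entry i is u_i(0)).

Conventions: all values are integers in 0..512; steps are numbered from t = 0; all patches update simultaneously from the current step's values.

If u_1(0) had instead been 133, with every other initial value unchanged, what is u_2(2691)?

Simulating step by step:
t=0: [26, 133, 162, 152, 267, 481]
t=1: [131, 205, 217, 225, 301, 136]
t=2: [264, 314, 326, 334, 321, 269]
t=3: [367, 333, 321, 313, 326, 362]
t=4: [262, 284, 297, 305, 292, 267]
t=5: [387, 373, 360, 352, 365, 382]
t=6: [218, 225, 238, 246, 233, 223]
t=7: [365, 367, 381, 389, 376, 370]
t=8: [230, 232, 218, 209, 223, 225]
t=9: [369, 373, 358, 349, 363, 363]
t=10: [237, 232, 247, 256, 241, 243]
t=11: [390, 384, 399, 408, 393, 396]
t=12: [194, 201, 186, 177, 192, 188]
t=13: [312, 320, 305, 296, 311, 306]
t=14: [328, 319, 334, 344, 328, 333]
t=15: [297, 306, 291, 281, 297, 292]
t=16: [351, 342, 358, 367, 351, 356]
t=17: [259, 269, 253, 243, 260, 254]
t=18: [408, 402, 409, 402, 407, 410]
t=19: [170, 174, 169, 174, 171, 169]
t=20: [278, 280, 276, 280, 278, 276]
t=21: [380, 379, 382, 379, 380, 382]
t=22: [214, 215, 213, 215, 214, 213]
t=23: [349, 349, 347, 349, 349, 347]
t=24: [265, 265, 267, 265, 265, 267]
t=25: [401, 401, 399, 401, 401, 399]
t=26: [181, 181, 183, 181, 181, 183]
t=27: [295, 295, 297, 295, 295, 297]
t=28: [352, 352, 350, 352, 352, 350]
t=29: [260, 260, 262, 260, 260, 262]
t=30: [409, 409, 407, 409, 409, 407]
t=31: [167, 167, 169, 167, 167, 169]
t=32: [272, 272, 274, 272, 272, 274]
t=33: [390, 390, 388, 390, 390, 388]
t=34: [198, 198, 200, 198, 198, 200]
t=35: [322, 322, 324, 322, 322, 324]
t=36: [308, 308, 306, 308, 308, 306]
t=37: [332, 332, 334, 332, 332, 334]
t=38: [292, 292, 290, 292, 292, 290]
t=39: [358, 358, 360, 358, 358, 360]
t=40: [250, 250, 248, 250, 250, 248]
t=41: [406, 406, 404, 406, 406, 404]
t=42: [172, 172, 174, 172, 172, 174]
t=43: [280, 280, 282, 280, 280, 282]
t=44: [377, 377, 375, 377, 377, 375]
t=45: [220, 220, 222, 220, 220, 222]
t=46: [358, 358, 360, 358, 358, 360]

Answer: u_2(2691) = 222
Key observation: The state at step 39, [358, 358, 360, 358, 358, 360], reappears at step 46: the system is in a cycle of period 7 from step 39 on.  Therefore the state at step 2691 equals the state at step 39 + ((2691 - 39) mod 7) = 45, which is [220, 220, 222, 220, 220, 222].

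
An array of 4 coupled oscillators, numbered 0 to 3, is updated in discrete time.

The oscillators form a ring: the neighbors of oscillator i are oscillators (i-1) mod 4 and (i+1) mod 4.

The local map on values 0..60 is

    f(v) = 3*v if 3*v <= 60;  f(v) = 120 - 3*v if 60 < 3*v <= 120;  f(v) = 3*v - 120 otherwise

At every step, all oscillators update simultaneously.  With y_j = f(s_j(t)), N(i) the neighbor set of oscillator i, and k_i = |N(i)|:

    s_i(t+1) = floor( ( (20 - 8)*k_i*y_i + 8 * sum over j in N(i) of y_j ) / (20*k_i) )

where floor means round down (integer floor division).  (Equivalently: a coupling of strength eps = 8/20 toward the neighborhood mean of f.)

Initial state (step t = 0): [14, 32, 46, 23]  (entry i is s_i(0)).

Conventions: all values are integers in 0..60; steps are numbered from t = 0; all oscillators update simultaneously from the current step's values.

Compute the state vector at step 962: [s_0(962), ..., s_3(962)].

Simulating step by step:
t=0: [14, 32, 46, 23]
t=1: [40, 26, 25, 42]
t=2: [9, 34, 36, 12]
t=3: [27, 18, 18, 29]
t=4: [40, 51, 49, 38]
t=5: [7, 25, 24, 9]
t=6: [27, 40, 43, 30]
t=7: [29, 9, 11, 27]
t=8: [33, 29, 33, 36]
t=9: [21, 28, 21, 15]
t=10: [50, 44, 50, 49]
t=11: [25, 19, 25, 28]
t=12: [45, 52, 45, 39]
t=13: [16, 27, 16, 7]
t=14: [40, 42, 40, 31]
t=15: [6, 3, 6, 16]
t=16: [22, 12, 22, 36]
t=17: [42, 43, 42, 28]
t=18: [12, 7, 12, 24]
t=19: [35, 27, 35, 43]
t=20: [18, 29, 18, 11]
t=21: [45, 41, 45, 41]
t=22: [10, 7, 10, 7]
t=23: [26, 24, 26, 24]
t=24: [44, 45, 44, 45]
t=25: [13, 13, 13, 13]
t=26: [39, 39, 39, 39]
t=27: [3, 3, 3, 3]
t=28: [9, 9, 9, 9]
t=29: [27, 27, 27, 27]
t=30: [39, 39, 39, 39]

Answer: [39, 39, 39, 39]
Key observation: The state at step 26, [39, 39, 39, 39], reappears at step 30: the system is in a cycle of period 4 from step 26 on.  Therefore the state at step 962 equals the state at step 26 + ((962 - 26) mod 4) = 26, which is [39, 39, 39, 39].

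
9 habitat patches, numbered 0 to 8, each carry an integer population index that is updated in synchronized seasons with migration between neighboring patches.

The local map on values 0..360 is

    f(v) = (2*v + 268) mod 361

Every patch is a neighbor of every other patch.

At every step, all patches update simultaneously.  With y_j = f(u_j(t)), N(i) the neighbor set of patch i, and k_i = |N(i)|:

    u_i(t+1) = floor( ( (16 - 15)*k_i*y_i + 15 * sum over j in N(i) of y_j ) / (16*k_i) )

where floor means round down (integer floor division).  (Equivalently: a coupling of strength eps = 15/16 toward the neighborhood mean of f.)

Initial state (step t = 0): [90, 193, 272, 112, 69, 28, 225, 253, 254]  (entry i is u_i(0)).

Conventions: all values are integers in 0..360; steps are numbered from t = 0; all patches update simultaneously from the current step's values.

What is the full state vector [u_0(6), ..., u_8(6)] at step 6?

Simulating step by step:
t=0: [90, 193, 272, 112, 69, 28, 225, 253, 254]
t=1: [163, 151, 163, 160, 165, 150, 148, 165, 164]
t=2: [224, 225, 224, 224, 223, 225, 225, 223, 223]
t=3: [355, 354, 355, 355, 355, 354, 354, 355, 355]
t=4: [255, 255, 255, 255, 255, 255, 255, 255, 255]
t=5: [56, 56, 56, 56, 56, 56, 56, 56, 56]
t=6: [19, 19, 19, 19, 19, 19, 19, 19, 19]

Answer: [19, 19, 19, 19, 19, 19, 19, 19, 19]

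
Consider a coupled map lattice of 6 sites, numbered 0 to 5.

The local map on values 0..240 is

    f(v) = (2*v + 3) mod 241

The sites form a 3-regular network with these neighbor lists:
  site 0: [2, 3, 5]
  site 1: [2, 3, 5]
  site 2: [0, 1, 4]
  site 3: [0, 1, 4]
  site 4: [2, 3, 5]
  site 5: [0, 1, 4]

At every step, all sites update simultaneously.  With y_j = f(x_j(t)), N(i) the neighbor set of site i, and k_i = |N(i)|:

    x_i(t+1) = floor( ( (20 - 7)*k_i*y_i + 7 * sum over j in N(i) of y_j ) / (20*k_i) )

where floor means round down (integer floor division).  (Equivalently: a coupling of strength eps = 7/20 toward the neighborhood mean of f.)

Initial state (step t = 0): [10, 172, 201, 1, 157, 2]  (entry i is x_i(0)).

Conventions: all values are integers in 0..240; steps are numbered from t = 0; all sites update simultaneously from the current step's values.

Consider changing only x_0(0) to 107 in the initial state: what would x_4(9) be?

Simulating step by step:
t=0: [107, 172, 201, 1, 157, 2]
t=1: [161, 89, 153, 49, 69, 51]
t=2: [86, 149, 91, 113, 123, 115]
t=3: [189, 114, 148, 177, 80, 179]
t=4: [125, 184, 100, 137, 140, 140]
t=5: [40, 117, 153, 44, 60, 48]
t=6: [84, 184, 95, 110, 110, 116]
t=7: [187, 160, 186, 206, 220, 213]
t=8: [146, 111, 136, 162, 189, 171]
t=9: [61, 172, 70, 104, 117, 116]

Answer: x_4(9) = 117
Key observation: This trace re-runs the system from the modified initial state.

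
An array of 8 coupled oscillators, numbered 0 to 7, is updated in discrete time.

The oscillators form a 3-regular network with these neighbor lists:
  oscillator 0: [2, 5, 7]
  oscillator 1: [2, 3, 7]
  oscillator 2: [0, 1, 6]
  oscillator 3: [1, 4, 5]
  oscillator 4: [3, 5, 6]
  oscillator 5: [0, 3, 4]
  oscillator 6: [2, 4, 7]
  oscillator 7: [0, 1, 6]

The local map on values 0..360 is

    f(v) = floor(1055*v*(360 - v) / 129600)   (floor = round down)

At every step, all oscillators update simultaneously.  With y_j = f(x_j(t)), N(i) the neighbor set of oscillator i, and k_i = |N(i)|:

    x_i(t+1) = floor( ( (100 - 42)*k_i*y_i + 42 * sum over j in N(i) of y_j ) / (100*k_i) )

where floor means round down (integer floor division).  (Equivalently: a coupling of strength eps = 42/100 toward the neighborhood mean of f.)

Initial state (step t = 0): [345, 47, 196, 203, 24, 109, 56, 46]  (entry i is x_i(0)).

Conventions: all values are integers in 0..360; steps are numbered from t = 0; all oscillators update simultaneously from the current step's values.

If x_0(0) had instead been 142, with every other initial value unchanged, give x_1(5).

Simulating step by step:
t=0: [142, 47, 196, 203, 24, 109, 56, 46]
t=1: [229, 158, 222, 207, 124, 209, 142, 138]
t=2: [247, 255, 249, 254, 245, 251, 248, 249]
t=3: [225, 219, 223, 220, 226, 223, 225, 223]
t=4: [247, 250, 248, 249, 246, 247, 247, 248]
t=5: [226, 223, 225, 224, 227, 226, 226, 225]

Answer: x_1(5) = 223
Key observation: This trace re-runs the system from the modified initial state.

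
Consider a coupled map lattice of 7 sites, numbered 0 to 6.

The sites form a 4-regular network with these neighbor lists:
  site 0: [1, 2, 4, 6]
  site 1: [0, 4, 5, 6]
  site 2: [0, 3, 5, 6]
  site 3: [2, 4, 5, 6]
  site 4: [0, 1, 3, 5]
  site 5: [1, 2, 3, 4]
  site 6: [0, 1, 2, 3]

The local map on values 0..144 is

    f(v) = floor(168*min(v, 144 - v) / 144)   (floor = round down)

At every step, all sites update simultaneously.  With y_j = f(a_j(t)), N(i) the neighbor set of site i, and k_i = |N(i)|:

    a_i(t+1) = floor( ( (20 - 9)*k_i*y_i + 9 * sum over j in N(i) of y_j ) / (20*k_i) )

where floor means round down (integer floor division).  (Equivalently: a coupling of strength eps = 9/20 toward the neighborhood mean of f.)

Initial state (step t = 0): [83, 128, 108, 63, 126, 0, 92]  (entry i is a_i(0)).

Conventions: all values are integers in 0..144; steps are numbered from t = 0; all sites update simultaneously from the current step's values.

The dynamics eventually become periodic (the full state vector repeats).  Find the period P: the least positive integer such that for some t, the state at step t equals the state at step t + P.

Simulating step by step:
t=0: [83, 128, 108, 63, 126, 0, 92]
t=1: [54, 27, 46, 53, 29, 17, 55]
t=2: [55, 37, 52, 52, 37, 30, 58]
t=3: [59, 47, 58, 56, 46, 42, 62]
t=4: [65, 56, 65, 62, 55, 53, 68]
t=5: [73, 67, 73, 70, 65, 64, 75]
t=6: [80, 77, 80, 79, 76, 76, 80]
t=7: [75, 77, 74, 75, 77, 77, 74]
t=8: [79, 78, 80, 79, 78, 78, 80]
t=9: [75, 76, 74, 75, 76, 76, 74]
t=10: [80, 79, 80, 80, 79, 79, 80]
t=11: [74, 74, 74, 74, 74, 74, 74]
t=12: [81, 81, 81, 81, 81, 81, 81]
t=13: [73, 73, 73, 73, 73, 73, 73]
t=14: [82, 82, 82, 82, 82, 82, 82]
t=15: [72, 72, 72, 72, 72, 72, 72]
t=16: [84, 84, 84, 84, 84, 84, 84]
t=17: [70, 70, 70, 70, 70, 70, 70]
t=18: [81, 81, 81, 81, 81, 81, 81]

Answer: 6
Key observation: The state at step 12, [81, 81, 81, 81, 81, 81, 81], reappears at step 18 — and no state repeats earlier — so the cycle the system enters has period 6.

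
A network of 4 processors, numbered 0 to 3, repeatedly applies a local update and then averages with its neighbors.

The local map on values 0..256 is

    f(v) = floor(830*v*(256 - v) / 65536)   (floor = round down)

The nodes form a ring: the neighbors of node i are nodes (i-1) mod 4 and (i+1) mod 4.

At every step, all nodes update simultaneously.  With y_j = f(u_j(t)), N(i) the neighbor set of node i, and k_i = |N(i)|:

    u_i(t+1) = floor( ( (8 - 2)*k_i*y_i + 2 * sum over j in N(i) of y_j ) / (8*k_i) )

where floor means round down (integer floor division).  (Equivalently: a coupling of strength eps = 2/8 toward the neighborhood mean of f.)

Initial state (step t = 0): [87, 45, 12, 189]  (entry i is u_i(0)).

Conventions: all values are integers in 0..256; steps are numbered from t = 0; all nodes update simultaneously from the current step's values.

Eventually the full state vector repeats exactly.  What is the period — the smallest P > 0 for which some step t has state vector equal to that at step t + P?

Answer: 2
Key observation: The state at step 14, [207, 207, 207, 207], reappears at step 16 — and no state repeats earlier — so the cycle the system enters has period 2.

Derivation:
t=0: [87, 45, 12, 189]
t=1: [174, 117, 62, 147]
t=2: [185, 195, 164, 193]
t=3: [162, 157, 181, 159]
t=4: [192, 192, 177, 191]
t=5: [155, 157, 171, 159]
t=6: [197, 194, 186, 194]
t=7: [148, 152, 161, 152]
t=8: [201, 199, 194, 199]
t=9: [140, 143, 149, 143]
t=10: [204, 203, 201, 203]
t=11: [134, 136, 139, 136]
t=12: [206, 206, 205, 206]
t=13: [130, 130, 131, 130]
t=14: [207, 207, 207, 207]
t=15: [128, 128, 128, 128]
t=16: [207, 207, 207, 207]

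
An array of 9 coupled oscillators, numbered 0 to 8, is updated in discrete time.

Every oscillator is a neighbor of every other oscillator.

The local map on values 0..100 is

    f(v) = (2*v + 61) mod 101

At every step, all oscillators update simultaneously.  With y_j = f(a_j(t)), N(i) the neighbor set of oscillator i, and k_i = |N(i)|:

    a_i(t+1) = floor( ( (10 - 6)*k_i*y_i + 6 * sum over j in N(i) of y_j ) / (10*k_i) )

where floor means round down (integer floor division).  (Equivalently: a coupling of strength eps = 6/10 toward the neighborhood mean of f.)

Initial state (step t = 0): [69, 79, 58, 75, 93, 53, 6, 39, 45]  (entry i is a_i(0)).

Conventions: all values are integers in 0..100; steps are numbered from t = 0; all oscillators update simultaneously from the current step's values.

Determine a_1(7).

Answer: a_1(7) = 37

Derivation:
t=0: [69, 79, 58, 75, 93, 53, 6, 39, 45]
t=1: [67, 40, 60, 38, 50, 56, 59, 47, 51]
t=2: [73, 56, 69, 54, 62, 66, 68, 60, 63]
t=3: [52, 74, 82, 73, 78, 80, 82, 77, 79]
t=4: [34, 16, 21, 15, 18, 20, 21, 18, 19]
t=5: [47, 68, 38, 67, 69, 38, 38, 69, 70]
t=6: [66, 79, 60, 79, 80, 60, 60, 80, 81]
t=7: [61, 37, 57, 37, 38, 57, 57, 38, 38]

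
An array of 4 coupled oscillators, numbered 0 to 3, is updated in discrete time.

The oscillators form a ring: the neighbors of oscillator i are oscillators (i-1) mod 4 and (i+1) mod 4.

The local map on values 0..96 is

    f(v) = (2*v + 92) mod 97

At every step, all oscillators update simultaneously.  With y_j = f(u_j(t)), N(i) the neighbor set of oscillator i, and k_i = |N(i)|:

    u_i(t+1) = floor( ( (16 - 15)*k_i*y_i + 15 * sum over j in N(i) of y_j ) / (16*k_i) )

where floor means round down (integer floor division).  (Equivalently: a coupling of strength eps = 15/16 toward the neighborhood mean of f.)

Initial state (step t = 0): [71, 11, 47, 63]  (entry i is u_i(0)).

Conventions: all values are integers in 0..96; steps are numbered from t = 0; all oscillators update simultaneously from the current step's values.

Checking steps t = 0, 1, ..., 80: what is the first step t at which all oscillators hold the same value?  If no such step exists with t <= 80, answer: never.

Simulating step by step:
t=0: [71, 11, 47, 63]  (not all equal)
t=1: [21, 61, 24, 61]  (not all equal)
t=2: [21, 38, 21, 38]  (not all equal)
t=3: [68, 39, 68, 39]  (not all equal)
t=4: [70, 36, 70, 36]  (not all equal)
t=5: [65, 39, 65, 39]  (not all equal)
t=6: [70, 30, 70, 30]  (not all equal)
t=7: [53, 39, 53, 39]  (not all equal)
t=8: [68, 8, 68, 8]  (not all equal)
t=9: [12, 32, 12, 32]  (not all equal)
t=10: [56, 21, 56, 21]  (not all equal)
t=11: [35, 11, 35, 11]  (not all equal)
t=12: [20, 62, 20, 62]  (not all equal)
t=13: [22, 34, 22, 34]  (not all equal)
t=14: [61, 40, 61, 40]  (not all equal)
t=15: [71, 23, 71, 23]  (not all equal)
t=16: [40, 40, 40, 40]  (all equal)

Answer: 16
Key observation: Synchronization is absorbing here: once all oscillators are equal they stay equal, and step 16 is the first all-equal step.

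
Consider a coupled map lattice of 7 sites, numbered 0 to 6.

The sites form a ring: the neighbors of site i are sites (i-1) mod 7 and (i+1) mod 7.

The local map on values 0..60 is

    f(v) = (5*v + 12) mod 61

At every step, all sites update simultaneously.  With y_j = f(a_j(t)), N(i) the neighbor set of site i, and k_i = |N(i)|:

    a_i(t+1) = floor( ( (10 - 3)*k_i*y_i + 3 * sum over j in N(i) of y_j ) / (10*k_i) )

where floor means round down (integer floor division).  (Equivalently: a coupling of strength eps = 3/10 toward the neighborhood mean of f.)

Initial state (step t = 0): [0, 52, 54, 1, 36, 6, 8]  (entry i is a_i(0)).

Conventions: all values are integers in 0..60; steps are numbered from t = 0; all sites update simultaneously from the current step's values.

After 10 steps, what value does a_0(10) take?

Answer: a_0(10) = 25

Derivation:
t=0: [0, 52, 54, 1, 36, 6, 8]
t=1: [20, 27, 33, 18, 15, 38, 44]
t=2: [46, 33, 48, 40, 27, 24, 44]
t=3: [56, 48, 18, 25, 23, 18, 44]
t=4: [42, 18, 32, 17, 11, 36, 47]
t=5: [33, 42, 46, 33, 10, 7, 9]
t=6: [52, 44, 55, 47, 16, 41, 55]
t=7: [33, 44, 37, 13, 27, 34, 39]
t=8: [49, 44, 19, 17, 28, 49, 34]
t=9: [25, 43, 44, 36, 28, 22, 45]
t=10: [25, 40, 42, 18, 22, 12, 40]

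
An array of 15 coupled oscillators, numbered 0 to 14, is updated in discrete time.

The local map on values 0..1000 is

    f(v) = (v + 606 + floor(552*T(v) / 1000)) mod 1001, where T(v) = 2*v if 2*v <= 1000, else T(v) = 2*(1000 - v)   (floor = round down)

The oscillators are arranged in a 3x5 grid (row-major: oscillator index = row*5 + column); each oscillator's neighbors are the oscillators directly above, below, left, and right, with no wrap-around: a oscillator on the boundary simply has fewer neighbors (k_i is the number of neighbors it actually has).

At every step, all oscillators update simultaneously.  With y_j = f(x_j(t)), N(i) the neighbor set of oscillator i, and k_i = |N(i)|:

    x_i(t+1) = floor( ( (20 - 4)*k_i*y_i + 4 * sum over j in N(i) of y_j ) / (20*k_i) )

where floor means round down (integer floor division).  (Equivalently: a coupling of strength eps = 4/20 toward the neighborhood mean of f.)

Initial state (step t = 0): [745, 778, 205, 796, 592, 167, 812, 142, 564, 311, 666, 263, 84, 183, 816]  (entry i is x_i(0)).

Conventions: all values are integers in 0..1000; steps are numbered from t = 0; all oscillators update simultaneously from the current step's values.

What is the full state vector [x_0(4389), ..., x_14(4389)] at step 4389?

Simulating step by step:
t=0: [745, 778, 205, 796, 592, 167, 812, 142, 564, 311, 666, 263, 84, 183, 816]
t=1: [663, 588, 172, 589, 606, 891, 631, 827, 659, 335, 622, 262, 762, 929, 624]
t=2: [638, 667, 901, 667, 611, 621, 616, 641, 621, 375, 592, 252, 595, 617, 607]
t=3: [641, 637, 620, 638, 619, 644, 618, 641, 631, 444, 595, 237, 612, 644, 619]
t=4: [642, 642, 643, 642, 633, 642, 616, 642, 637, 559, 592, 211, 608, 642, 633]
t=5: [642, 642, 642, 642, 643, 642, 613, 642, 642, 648, 586, 167, 604, 642, 643]
t=6: [642, 642, 642, 642, 641, 642, 660, 642, 641, 641, 678, 894, 666, 642, 641]
t=7: [642, 641, 642, 642, 642, 641, 639, 641, 642, 642, 636, 620, 637, 641, 642]
t=8: [642, 642, 642, 642, 642, 642, 642, 642, 642, 642, 642, 643, 642, 642, 642]
t=9: [642, 642, 642, 642, 642, 642, 642, 642, 642, 642, 642, 642, 642, 642, 642]
t=10: [642, 642, 642, 642, 642, 642, 642, 642, 642, 642, 642, 642, 642, 642, 642]

Answer: [642, 642, 642, 642, 642, 642, 642, 642, 642, 642, 642, 642, 642, 642, 642]
Key observation: The state at step 9, [642, 642, 642, 642, 642, 642, 642, 642, 642, 642, 642, 642, 642, 642, 642], reappears at step 10: the system is in a cycle of period 1 from step 9 on.  Therefore the state at step 4389 equals the state at step 9 + ((4389 - 9) mod 1) = 9, which is [642, 642, 642, 642, 642, 642, 642, 642, 642, 642, 642, 642, 642, 642, 642].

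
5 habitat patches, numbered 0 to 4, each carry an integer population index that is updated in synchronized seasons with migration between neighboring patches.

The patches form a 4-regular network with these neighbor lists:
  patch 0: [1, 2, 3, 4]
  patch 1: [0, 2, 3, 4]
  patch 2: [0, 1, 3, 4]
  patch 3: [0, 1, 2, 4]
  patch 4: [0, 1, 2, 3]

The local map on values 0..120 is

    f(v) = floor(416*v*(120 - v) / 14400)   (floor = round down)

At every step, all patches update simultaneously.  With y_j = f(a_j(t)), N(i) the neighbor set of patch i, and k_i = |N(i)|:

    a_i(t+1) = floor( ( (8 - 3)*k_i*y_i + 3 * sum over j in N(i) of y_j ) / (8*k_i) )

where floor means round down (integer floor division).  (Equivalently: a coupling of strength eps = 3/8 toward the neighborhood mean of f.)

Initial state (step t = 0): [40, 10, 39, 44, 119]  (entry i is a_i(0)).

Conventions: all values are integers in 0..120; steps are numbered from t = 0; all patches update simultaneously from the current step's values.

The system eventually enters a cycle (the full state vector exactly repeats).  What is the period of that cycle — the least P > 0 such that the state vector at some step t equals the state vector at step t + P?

Simulating step by step:
t=0: [40, 10, 39, 44, 119]
t=1: [78, 45, 77, 80, 30]
t=2: [92, 94, 93, 91, 84]
t=3: [74, 72, 73, 75, 81]
t=4: [97, 97, 97, 96, 93]
t=5: [64, 64, 64, 66, 69]
t=6: [102, 102, 102, 102, 101]
t=7: [53, 53, 53, 53, 54]
t=8: [102, 102, 102, 102, 102]
t=9: [53, 53, 53, 53, 53]
t=10: [102, 102, 102, 102, 102]

Answer: 2
Key observation: The state at step 8, [102, 102, 102, 102, 102], reappears at step 10 — and no state repeats earlier — so the cycle the system enters has period 2.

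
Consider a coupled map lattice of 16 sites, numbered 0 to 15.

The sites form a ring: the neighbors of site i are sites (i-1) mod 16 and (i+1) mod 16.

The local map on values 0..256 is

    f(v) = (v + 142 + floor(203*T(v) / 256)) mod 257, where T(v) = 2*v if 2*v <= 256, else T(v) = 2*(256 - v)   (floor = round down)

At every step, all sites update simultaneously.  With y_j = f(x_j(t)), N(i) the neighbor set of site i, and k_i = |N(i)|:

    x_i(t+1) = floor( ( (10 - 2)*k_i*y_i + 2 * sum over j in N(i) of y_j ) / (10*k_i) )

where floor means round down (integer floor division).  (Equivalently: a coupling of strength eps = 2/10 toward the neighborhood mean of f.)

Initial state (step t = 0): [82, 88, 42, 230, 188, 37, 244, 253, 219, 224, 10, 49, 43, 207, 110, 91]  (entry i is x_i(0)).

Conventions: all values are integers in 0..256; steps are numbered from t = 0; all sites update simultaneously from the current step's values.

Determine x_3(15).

Answer: x_3(15) = 183

Derivation:
t=0: [82, 88, 42, 230, 188, 37, 244, 253, 219, 224, 10, 49, 43, 207, 110, 91]
t=1: [100, 124, 226, 167, 183, 222, 156, 144, 159, 160, 150, 50, 220, 177, 164, 122]
t=2: [154, 194, 166, 188, 181, 166, 195, 204, 197, 197, 183, 47, 149, 185, 193, 193]
t=3: [195, 180, 190, 181, 184, 190, 177, 171, 174, 175, 164, 43, 181, 183, 177, 179]
t=4: [177, 183, 180, 183, 182, 180, 186, 189, 189, 188, 199, 240, 190, 183, 186, 185]
t=5: [186, 183, 184, 183, 184, 184, 182, 180, 180, 179, 172, 155, 176, 182, 182, 182]
t=6: [182, 182, 183, 183, 183, 183, 184, 184, 185, 186, 190, 197, 188, 184, 184, 183]
t=7: [183, 183, 183, 183, 183, 183, 183, 182, 182, 181, 178, 175, 179, 182, 183, 183]
t=8: [183, 183, 183, 183, 183, 183, 183, 183, 184, 184, 186, 187, 186, 184, 183, 183]
t=9: [183, 183, 183, 183, 183, 183, 183, 183, 183, 182, 182, 181, 182, 182, 183, 183]
t=10: [183, 183, 183, 183, 183, 183, 183, 183, 183, 183, 184, 184, 184, 183, 183, 183]
t=11: [183, 183, 183, 183, 183, 183, 183, 183, 183, 183, 183, 183, 183, 183, 183, 183]
t=12: [183, 183, 183, 183, 183, 183, 183, 183, 183, 183, 183, 183, 183, 183, 183, 183]
t=13: [183, 183, 183, 183, 183, 183, 183, 183, 183, 183, 183, 183, 183, 183, 183, 183]
t=14: [183, 183, 183, 183, 183, 183, 183, 183, 183, 183, 183, 183, 183, 183, 183, 183]
t=15: [183, 183, 183, 183, 183, 183, 183, 183, 183, 183, 183, 183, 183, 183, 183, 183]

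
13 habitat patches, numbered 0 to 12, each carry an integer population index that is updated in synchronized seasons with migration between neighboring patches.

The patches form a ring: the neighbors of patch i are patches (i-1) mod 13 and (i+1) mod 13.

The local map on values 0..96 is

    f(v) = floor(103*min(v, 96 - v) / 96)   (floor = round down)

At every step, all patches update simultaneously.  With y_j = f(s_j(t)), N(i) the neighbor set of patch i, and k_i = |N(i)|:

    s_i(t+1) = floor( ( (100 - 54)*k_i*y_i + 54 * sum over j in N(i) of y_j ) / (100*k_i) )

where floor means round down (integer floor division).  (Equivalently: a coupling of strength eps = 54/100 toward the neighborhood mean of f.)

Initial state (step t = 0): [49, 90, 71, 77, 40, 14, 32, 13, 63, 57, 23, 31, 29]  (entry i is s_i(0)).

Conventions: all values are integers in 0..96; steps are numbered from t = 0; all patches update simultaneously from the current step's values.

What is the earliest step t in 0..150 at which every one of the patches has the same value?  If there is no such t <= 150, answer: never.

Simulating step by step:
t=0: [49, 90, 71, 77, 40, 14, 32, 13, 63, 57, 23, 31, 29]  (not all equal)
t=1: [32, 23, 18, 27, 28, 27, 23, 24, 30, 34, 31, 30, 36]  (not all equal)
t=2: [32, 25, 22, 26, 28, 27, 25, 26, 31, 34, 33, 33, 35]  (not all equal)
t=3: [32, 27, 24, 26, 28, 28, 26, 28, 32, 34, 35, 35, 35]  (not all equal)
t=4: [33, 28, 26, 27, 29, 29, 28, 30, 33, 35, 36, 37, 36]  (not all equal)
t=5: [34, 30, 28, 28, 30, 30, 30, 32, 34, 36, 38, 38, 37]  (not all equal)
t=6: [35, 32, 30, 30, 31, 32, 32, 34, 36, 38, 39, 39, 38]  (not all equal)
t=7: [37, 34, 32, 32, 33, 33, 34, 36, 38, 39, 40, 40, 39]  (not all equal)
t=8: [38, 36, 34, 34, 34, 35, 36, 38, 39, 41, 41, 41, 40]  (not all equal)
t=9: [40, 38, 36, 36, 36, 37, 38, 39, 41, 42, 43, 42, 41]  (not all equal)
t=10: [41, 40, 38, 38, 38, 39, 40, 41, 43, 44, 45, 44, 43]  (not all equal)
t=11: [43, 41, 40, 40, 40, 41, 42, 43, 45, 47, 47, 47, 45]  (not all equal)
t=12: [45, 43, 42, 42, 42, 43, 44, 46, 48, 49, 50, 49, 48]  (not all equal)
t=13: [48, 46, 45, 45, 45, 46, 47, 49, 50, 50, 49, 50, 49]  (not all equal)
t=14: [50, 49, 48, 48, 48, 49, 49, 49, 49, 49, 49, 49, 50]  (not all equal)
t=15: [49, 50, 50, 51, 50, 50, 50, 50, 50, 50, 50, 49, 49]  (not all equal)
t=16: [49, 49, 48, 48, 48, 49, 49, 49, 49, 49, 49, 49, 50]  (not all equal)
t=17: [49, 50, 50, 51, 50, 50, 50, 50, 50, 50, 50, 49, 49]  (not all equal)

Answer: never
Key observation: The state at step 15 reappears at step 17 — the system is in a cycle of period 2 from step 15 on.  No step 0..17 is synchronized, and the cycle repeats forever, so no step up to 150 (or ever) has all patches equal.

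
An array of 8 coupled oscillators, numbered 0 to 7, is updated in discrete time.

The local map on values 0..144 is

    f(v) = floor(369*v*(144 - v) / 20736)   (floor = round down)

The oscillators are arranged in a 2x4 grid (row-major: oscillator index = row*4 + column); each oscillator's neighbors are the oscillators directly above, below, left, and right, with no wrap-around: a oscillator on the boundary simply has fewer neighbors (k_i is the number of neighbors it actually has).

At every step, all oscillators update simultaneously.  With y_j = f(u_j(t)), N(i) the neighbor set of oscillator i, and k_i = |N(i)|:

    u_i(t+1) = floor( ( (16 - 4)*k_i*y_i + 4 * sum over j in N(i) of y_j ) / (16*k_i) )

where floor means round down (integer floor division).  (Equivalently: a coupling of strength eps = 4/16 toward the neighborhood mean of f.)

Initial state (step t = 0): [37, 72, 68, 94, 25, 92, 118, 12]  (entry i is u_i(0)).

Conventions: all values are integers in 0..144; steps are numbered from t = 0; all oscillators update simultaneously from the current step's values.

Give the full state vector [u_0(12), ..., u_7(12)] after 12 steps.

Simulating step by step:
t=0: [37, 72, 68, 94, 25, 92, 118, 12]
t=1: [70, 89, 87, 77, 58, 80, 57, 38]
t=2: [90, 87, 88, 88, 88, 90, 86, 75]
t=3: [86, 87, 87, 87, 86, 86, 88, 90]
t=4: [88, 88, 87, 87, 88, 87, 87, 86]
t=5: [87, 87, 87, 88, 87, 87, 88, 88]
t=6: [88, 88, 87, 87, 88, 87, 87, 87]
t=7: [87, 87, 87, 88, 87, 87, 88, 88]
t=8: [88, 88, 87, 87, 88, 87, 87, 87]
t=9: [87, 87, 87, 88, 87, 87, 88, 88]
t=10: [88, 88, 87, 87, 88, 87, 87, 87]
t=11: [87, 87, 87, 88, 87, 87, 88, 88]
t=12: [88, 88, 87, 87, 88, 87, 87, 87]

Answer: [88, 88, 87, 87, 88, 87, 87, 87]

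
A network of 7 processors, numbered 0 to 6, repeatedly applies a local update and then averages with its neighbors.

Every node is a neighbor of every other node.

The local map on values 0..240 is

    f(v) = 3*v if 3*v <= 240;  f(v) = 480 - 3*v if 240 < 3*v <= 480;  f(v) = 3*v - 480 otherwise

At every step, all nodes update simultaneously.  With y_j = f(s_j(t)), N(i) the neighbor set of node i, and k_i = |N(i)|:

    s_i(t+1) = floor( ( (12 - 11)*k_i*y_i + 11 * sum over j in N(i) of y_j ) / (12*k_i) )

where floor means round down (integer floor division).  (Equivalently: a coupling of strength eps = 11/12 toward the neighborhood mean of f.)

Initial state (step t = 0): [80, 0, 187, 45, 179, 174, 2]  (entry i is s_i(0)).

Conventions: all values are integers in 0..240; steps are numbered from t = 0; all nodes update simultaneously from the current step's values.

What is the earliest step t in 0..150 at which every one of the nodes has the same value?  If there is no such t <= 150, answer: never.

Simulating step by step:
t=0: [80, 0, 187, 45, 179, 174, 2]  (not all equal)
t=1: [69, 85, 80, 76, 81, 82, 85]  (not all equal)
t=2: [229, 228, 227, 228, 227, 227, 228]  (not all equal)
t=3: [202, 203, 203, 203, 203, 203, 203]  (not all equal)
t=4: [128, 128, 128, 128, 128, 128, 128]  (all equal)

Answer: 4
Key observation: Synchronization is absorbing here: once all nodes are equal they stay equal, and step 4 is the first all-equal step.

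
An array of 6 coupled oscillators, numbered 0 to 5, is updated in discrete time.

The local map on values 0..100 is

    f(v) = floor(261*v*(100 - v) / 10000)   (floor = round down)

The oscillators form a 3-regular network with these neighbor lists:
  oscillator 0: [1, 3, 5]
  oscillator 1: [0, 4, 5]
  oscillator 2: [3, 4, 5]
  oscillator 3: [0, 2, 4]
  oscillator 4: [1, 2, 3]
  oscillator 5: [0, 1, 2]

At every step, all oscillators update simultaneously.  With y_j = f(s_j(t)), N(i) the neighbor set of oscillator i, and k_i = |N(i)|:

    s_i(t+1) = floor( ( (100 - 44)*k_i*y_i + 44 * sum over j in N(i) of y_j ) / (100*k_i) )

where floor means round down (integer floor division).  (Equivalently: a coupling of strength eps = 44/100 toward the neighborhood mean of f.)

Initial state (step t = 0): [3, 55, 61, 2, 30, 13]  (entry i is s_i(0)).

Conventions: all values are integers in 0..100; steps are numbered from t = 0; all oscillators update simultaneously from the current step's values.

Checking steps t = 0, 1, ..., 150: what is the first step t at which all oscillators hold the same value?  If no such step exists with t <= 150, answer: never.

Simulating step by step:
t=0: [3, 55, 61, 2, 30, 13]  (not all equal)
t=1: [18, 49, 47, 20, 49, 35]  (not all equal)
t=2: [45, 60, 60, 47, 61, 57]  (not all equal)
t=3: [63, 62, 62, 63, 62, 62]  (not all equal)
t=4: [60, 60, 60, 60, 60, 60]  (all equal)

Answer: 4
Key observation: Synchronization is absorbing here: once all oscillators are equal they stay equal, and step 4 is the first all-equal step.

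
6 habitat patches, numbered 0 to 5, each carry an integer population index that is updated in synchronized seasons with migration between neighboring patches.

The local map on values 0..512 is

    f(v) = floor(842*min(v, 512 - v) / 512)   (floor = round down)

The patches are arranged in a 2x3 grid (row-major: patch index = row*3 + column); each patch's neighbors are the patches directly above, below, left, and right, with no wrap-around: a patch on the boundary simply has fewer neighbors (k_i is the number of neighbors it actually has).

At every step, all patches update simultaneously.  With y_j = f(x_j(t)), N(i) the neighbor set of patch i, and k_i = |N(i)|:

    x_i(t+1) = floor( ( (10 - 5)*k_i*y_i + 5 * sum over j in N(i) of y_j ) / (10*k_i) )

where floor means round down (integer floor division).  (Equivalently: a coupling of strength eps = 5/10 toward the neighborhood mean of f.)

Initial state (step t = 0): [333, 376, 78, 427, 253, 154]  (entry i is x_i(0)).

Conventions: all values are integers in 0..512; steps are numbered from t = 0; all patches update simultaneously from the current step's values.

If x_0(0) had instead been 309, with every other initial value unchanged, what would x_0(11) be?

Answer: x_0(11) = 293
Key observation: This trace re-runs the system from the modified initial state.

Derivation:
t=0: [309, 376, 78, 427, 253, 154]
t=1: [257, 257, 183, 256, 310, 262]
t=2: [419, 384, 357, 398, 374, 363]
t=3: [175, 210, 240, 188, 220, 242]
t=4: [307, 346, 382, 316, 355, 387]
t=5: [317, 270, 225, 309, 262, 220]
t=6: [342, 382, 374, 349, 387, 375]
t=7: [259, 224, 222, 255, 220, 220]
t=8: [404, 374, 364, 403, 371, 362]
t=9: [189, 221, 239, 191, 224, 241]
t=10: [324, 360, 386, 326, 362, 388]
t=11: [293, 251, 216, 291, 249, 214]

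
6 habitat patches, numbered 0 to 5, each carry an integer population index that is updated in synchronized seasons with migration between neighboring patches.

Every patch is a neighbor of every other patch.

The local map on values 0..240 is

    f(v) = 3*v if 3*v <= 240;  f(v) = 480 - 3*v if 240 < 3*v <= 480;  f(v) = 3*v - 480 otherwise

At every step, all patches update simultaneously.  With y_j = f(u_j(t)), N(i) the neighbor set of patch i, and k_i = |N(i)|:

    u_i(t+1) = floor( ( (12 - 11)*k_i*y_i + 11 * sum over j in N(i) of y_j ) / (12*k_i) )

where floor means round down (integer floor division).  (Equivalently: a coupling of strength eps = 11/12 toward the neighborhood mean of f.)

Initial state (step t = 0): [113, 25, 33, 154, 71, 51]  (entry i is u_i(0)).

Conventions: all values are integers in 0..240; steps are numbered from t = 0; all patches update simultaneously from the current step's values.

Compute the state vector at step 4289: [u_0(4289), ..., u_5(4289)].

Simulating step by step:
t=0: [113, 25, 33, 154, 71, 51]
t=1: [114, 120, 118, 126, 106, 112]
t=2: [131, 133, 132, 135, 129, 130]
t=3: [84, 85, 85, 86, 84, 84]
t=4: [225, 226, 226, 226, 225, 225]
t=5: [196, 196, 196, 196, 196, 196]
t=6: [108, 108, 108, 108, 108, 108]
t=7: [156, 156, 156, 156, 156, 156]
t=8: [12, 12, 12, 12, 12, 12]
t=9: [36, 36, 36, 36, 36, 36]
t=10: [108, 108, 108, 108, 108, 108]

Answer: [36, 36, 36, 36, 36, 36]
Key observation: The state at step 6, [108, 108, 108, 108, 108, 108], reappears at step 10: the system is in a cycle of period 4 from step 6 on.  Therefore the state at step 4289 equals the state at step 6 + ((4289 - 6) mod 4) = 9, which is [36, 36, 36, 36, 36, 36].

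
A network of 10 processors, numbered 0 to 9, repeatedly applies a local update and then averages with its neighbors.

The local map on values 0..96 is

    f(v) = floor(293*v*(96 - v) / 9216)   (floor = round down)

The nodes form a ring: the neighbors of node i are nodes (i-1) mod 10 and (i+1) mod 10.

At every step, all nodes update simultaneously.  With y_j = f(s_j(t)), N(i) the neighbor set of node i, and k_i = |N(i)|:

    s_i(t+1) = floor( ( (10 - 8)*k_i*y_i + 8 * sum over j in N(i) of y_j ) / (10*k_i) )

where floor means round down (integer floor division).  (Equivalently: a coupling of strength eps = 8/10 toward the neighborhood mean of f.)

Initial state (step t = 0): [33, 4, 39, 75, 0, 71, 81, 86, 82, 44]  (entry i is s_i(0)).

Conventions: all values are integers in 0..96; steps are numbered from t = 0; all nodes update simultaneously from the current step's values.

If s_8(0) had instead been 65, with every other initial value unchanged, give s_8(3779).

Answer: s_8(3779) = 59
Key observation: The state at step 5, [58, 58, 58, 59, 59, 59, 59, 59, 59, 59], reappears at step 7: the system is in a cycle of period 2 from step 5 on.  Therefore the state at step 3779 equals the state at step 5 + ((3779 - 5) mod 2) = 5, which is [58, 58, 58, 59, 59, 59, 59, 59, 59, 59].

Derivation:
t=0: [33, 4, 39, 75, 0, 71, 81, 86, 65, 44]
t=1: [46, 56, 38, 38, 42, 26, 40, 46, 52, 66]
t=2: [67, 71, 70, 70, 65, 68, 66, 71, 68, 70]
t=3: [57, 58, 56, 59, 59, 62, 58, 60, 57, 59]
t=4: [69, 70, 69, 69, 68, 69, 68, 69, 68, 69]
t=5: [58, 58, 58, 59, 59, 59, 59, 59, 59, 59]
t=6: [69, 70, 69, 69, 69, 69, 69, 69, 69, 69]
t=7: [58, 58, 58, 59, 59, 59, 59, 59, 59, 59]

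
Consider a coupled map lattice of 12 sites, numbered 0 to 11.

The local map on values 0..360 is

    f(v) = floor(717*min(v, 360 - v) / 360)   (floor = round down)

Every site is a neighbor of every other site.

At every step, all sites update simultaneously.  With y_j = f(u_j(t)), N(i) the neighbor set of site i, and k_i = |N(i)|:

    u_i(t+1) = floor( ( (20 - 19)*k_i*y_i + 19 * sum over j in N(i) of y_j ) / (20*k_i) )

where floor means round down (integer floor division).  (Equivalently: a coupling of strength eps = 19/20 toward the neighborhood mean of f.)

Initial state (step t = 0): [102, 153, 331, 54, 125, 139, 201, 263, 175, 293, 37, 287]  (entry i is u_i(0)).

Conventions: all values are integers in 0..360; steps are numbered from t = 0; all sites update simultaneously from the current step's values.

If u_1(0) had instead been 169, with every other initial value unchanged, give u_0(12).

Answer: u_0(12) = 114
Key observation: This trace re-runs the system from the modified initial state.

Derivation:
t=0: [102, 169, 331, 54, 125, 139, 201, 263, 175, 293, 37, 287]
t=1: [202, 198, 208, 206, 201, 200, 198, 203, 197, 205, 207, 205]
t=2: [312, 312, 313, 313, 312, 312, 312, 313, 312, 313, 313, 313]
t=3: [93, 93, 94, 94, 93, 93, 93, 94, 93, 94, 94, 94]
t=4: [186, 186, 185, 185, 186, 186, 186, 185, 186, 185, 185, 185]
t=5: [347, 347, 346, 346, 347, 347, 347, 346, 347, 346, 346, 346]
t=6: [26, 26, 25, 25, 26, 26, 26, 25, 26, 25, 25, 25]
t=7: [49, 49, 50, 50, 49, 49, 49, 50, 49, 50, 50, 50]
t=8: [98, 98, 97, 97, 98, 98, 98, 97, 98, 97, 97, 97]
t=9: [193, 193, 194, 194, 193, 193, 193, 194, 193, 194, 194, 194]
t=10: [330, 330, 331, 331, 330, 330, 330, 331, 330, 331, 331, 331]
t=11: [57, 57, 58, 58, 57, 57, 57, 58, 57, 58, 58, 58]
t=12: [114, 114, 113, 113, 114, 114, 114, 113, 114, 113, 113, 113]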